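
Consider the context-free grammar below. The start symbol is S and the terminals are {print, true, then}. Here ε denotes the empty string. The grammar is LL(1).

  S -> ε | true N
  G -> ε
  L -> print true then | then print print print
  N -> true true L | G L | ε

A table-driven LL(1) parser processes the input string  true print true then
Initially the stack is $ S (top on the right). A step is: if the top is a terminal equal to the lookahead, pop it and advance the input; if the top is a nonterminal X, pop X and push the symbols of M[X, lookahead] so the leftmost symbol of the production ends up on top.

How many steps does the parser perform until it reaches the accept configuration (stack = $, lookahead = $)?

step 1: stack=$ S  input=true print true then $  — expand S -> true N
step 2: stack=$ N true  input=true print true then $  — match true
step 3: stack=$ N  input=print true then $  — expand N -> G L
step 4: stack=$ L G  input=print true then $  — expand G -> ε
step 5: stack=$ L  input=print true then $  — expand L -> print true then
step 6: stack=$ then true print  input=print true then $  — match print
step 7: stack=$ then true  input=true then $  — match true
step 8: stack=$ then  input=then $  — match then
Accept reached after 8 steps.

8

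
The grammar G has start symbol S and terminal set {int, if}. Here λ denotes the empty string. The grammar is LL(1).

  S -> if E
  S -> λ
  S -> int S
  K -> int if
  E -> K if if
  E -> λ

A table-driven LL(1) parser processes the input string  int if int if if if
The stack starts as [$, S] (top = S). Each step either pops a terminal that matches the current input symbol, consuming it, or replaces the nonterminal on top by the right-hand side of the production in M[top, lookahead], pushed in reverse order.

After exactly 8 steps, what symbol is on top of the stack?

if

     Stack           Input                  Action
  1  $ S             int if int if if if $  expand S -> int S
  2  $ S int         int if int if if if $  match int
  3  $ S             if int if if if $      expand S -> if E
  4  $ E if          if int if if if $      match if
  5  $ E             int if if if $         expand E -> K if if
  6  $ if if K       int if if if $         expand K -> int if
  7  $ if if if int  int if if if $         match int
  8  $ if if if      if if if $             match if
Stack after step 8: $ if if (top = if).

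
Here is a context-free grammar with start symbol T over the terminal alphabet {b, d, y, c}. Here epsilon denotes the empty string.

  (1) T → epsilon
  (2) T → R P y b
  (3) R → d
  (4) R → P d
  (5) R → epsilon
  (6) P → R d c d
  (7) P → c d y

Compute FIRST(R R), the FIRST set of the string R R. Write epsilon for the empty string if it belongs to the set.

{epsilon, c, d}

FIRST(T): from T→epsilon we get {epsilon}; from T→R P y b we get {c, d}. So FIRST(T) = {epsilon, c, d}.
FIRST(R): from R→d we get {d}; from R→P d we get {c, d}; from R→epsilon we get {epsilon}. So FIRST(R) = {epsilon, c, d}.
FIRST(P): from P→R d c d we get {c, d}; from P→c d y we get {c}. So FIRST(P) = {c, d}.
FIRST(R R): take FIRST of each symbol in turn, carrying on past any symbol whose FIRST contains epsilon; result {epsilon, c, d}.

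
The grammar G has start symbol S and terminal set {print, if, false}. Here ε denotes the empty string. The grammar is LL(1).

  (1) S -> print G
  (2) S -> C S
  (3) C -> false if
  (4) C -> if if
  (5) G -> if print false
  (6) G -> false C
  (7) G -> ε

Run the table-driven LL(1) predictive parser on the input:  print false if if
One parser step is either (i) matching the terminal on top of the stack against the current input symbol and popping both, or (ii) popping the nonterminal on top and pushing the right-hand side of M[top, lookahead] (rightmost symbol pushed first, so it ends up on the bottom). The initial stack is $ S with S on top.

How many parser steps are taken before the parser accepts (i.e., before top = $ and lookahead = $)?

7

     Stack      Input                Action
  1  $ S        print false if if $  expand S -> print G
  2  $ G print  print false if if $  match print
  3  $ G        false if if $        expand G -> false C
  4  $ C false  false if if $        match false
  5  $ C        if if $              expand C -> if if
  6  $ if if    if if $              match if
  7  $ if       if $                 match if
Accept reached after 7 steps.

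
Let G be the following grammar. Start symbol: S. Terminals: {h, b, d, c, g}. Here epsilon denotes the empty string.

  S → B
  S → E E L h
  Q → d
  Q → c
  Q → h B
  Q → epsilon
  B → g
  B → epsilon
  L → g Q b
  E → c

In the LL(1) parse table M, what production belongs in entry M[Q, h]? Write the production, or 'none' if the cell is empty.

FIRST(Q): from Q→d we get {d}; from Q→c we get {c}; from Q→h B we get {h}; from Q→epsilon we get {epsilon}. So FIRST(Q) = {epsilon, c, d, h}.
FIRST(B): from B→g we get {g}; from B→epsilon we get {epsilon}. So FIRST(B) = {epsilon, g}.
FIRST(L): from L→g Q b we get {g}. So FIRST(L) = {g}.
FIRST(E): from E→c we get {c}. So FIRST(E) = {c}.
FIRST(S): from S→B we get {epsilon, g}; from S→E E L h we get {c}. So FIRST(S) = {epsilon, c, g}.
FOLLOW(S) includes $ since S is the start symbol.
FOLLOW(Q): in L→g Q b, Q is followed by b with FIRST {b}. Thus FOLLOW(Q) = {b}.
For Q → d: FIRST(d) = {d}, so it goes in M[Q, t] for t ∈ {d}.
For Q → c: FIRST(c) = {c}, so it goes in M[Q, t] for t ∈ {c}.
For Q → h B: FIRST(h B) = {h}, so it goes in M[Q, t] for t ∈ {h}.
For Q → epsilon: FIRST(epsilon) = {epsilon}, so it goes in M[Q, t] for t ∈ {}; since epsilon ∈ FIRST, also for every t ∈ FOLLOW(Q) = {b}.

Q → h B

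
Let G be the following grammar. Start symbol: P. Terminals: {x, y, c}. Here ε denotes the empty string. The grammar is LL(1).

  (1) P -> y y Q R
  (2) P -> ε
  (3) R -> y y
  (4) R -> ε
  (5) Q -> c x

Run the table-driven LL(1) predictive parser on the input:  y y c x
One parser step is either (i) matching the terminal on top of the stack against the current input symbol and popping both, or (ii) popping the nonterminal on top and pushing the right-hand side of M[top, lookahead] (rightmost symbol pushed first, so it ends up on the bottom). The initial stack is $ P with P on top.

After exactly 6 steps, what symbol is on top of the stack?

step 1: stack=$ P  input=y y c x $  — expand P -> y y Q R
step 2: stack=$ R Q y y  input=y y c x $  — match y
step 3: stack=$ R Q y  input=y c x $  — match y
step 4: stack=$ R Q  input=c x $  — expand Q -> c x
step 5: stack=$ R x c  input=c x $  — match c
step 6: stack=$ R x  input=x $  — match x
Stack after step 6: $ R (top = R).

R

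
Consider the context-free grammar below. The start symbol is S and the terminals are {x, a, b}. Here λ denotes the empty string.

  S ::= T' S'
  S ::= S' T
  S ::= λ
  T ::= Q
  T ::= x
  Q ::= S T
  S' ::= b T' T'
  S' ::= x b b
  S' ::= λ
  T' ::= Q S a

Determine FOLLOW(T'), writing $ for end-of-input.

FIRST(S') = {λ, b, x}
FIRST(S) = {λ, b, x}  (via T' S', S' T)
FIRST(T) = {b, x}  (via Q)
FIRST(Q) = {b, x}  (via S T)
FIRST(T') = {b, x}  (via Q S a)
FOLLOW(S) includes $ since S is the start symbol.
FOLLOW(S): in Q::=S T, S is followed by T with FIRST {b, x}; in T'::=Q S a, S is followed by a with FIRST {a}. Thus FOLLOW(S) = {$, a, b, x}.
FOLLOW(S'): in S::=T' S', the suffix after S' is empty, so FOLLOW(S') ⊇ FOLLOW(S) = {$, a, b, x}; in S::=S' T, S' is followed by T with FIRST {b, x}. Thus FOLLOW(S') = {$, a, b, x}.
FOLLOW(T'): in S::=T' S', T' is followed by S' with FIRST {λ, b, x}; in S::=T' S', the suffix after T' is nullable, so FOLLOW(T') ⊇ FOLLOW(S) = {$, a, b, x}; in S'::=b T' T' (occurrence 1), T' is followed by T' with FIRST {b, x}; in S'::=b T' T' (occurrence 2), the suffix after T' is empty, so FOLLOW(T') ⊇ FOLLOW(S') = {$, a, b, x}. Thus FOLLOW(T') = {$, a, b, x}.
FOLLOW(T): in S::=S' T, the suffix after T is empty, so FOLLOW(T) ⊇ FOLLOW(S) = {$, a, b, x}; in Q::=S T, the suffix after T is empty, so FOLLOW(T) ⊇ FOLLOW(Q) = {$, a, b, x}. Thus FOLLOW(T) = {$, a, b, x}.
FOLLOW(Q): in T::=Q, the suffix after Q is empty, so FOLLOW(Q) ⊇ FOLLOW(T) = {$, a, b, x}; in T'::=Q S a, Q is followed by S a with FIRST {a, b, x}. Thus FOLLOW(Q) = {$, a, b, x}.

{$, a, b, x}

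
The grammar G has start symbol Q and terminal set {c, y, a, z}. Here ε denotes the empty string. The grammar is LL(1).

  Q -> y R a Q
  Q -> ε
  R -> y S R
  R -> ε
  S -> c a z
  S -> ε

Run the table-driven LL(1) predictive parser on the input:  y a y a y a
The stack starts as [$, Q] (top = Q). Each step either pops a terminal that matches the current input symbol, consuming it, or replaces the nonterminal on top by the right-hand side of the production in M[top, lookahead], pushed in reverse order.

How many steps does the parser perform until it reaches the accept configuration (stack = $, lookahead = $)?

step 1: stack=$ Q  input=y a y a y a $  — expand Q -> y R a Q
step 2: stack=$ Q a R y  input=y a y a y a $  — match y
step 3: stack=$ Q a R  input=a y a y a $  — expand R -> ε
step 4: stack=$ Q a  input=a y a y a $  — match a
step 5: stack=$ Q  input=y a y a $  — expand Q -> y R a Q
step 6: stack=$ Q a R y  input=y a y a $  — match y
step 7: stack=$ Q a R  input=a y a $  — expand R -> ε
step 8: stack=$ Q a  input=a y a $  — match a
step 9: stack=$ Q  input=y a $  — expand Q -> y R a Q
step 10: stack=$ Q a R y  input=y a $  — match y
step 11: stack=$ Q a R  input=a $  — expand R -> ε
step 12: stack=$ Q a  input=a $  — match a
step 13: stack=$ Q  input=$  — expand Q -> ε
Accept reached after 13 steps.

13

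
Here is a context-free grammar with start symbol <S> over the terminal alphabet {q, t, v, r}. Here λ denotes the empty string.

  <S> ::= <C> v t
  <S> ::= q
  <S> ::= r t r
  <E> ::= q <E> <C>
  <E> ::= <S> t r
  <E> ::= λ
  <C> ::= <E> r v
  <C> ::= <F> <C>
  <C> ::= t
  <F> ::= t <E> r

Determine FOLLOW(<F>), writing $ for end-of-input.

{q, r, t}

FIRST(<F>) = {t}
FIRST(<S>) = {q, r, t}  (via <C> v t)
FIRST(<E>) = {λ, q, r, t}  (via <S> t r)
FIRST(<C>) = {q, r, t}  (via <E> r v, <F> <C>)
FOLLOW(<S>) includes $ since <S> is the start symbol.
FOLLOW(<S>): in <E>::=<S> t r, <S> is followed by t r with FIRST {t}. Thus FOLLOW(<S>) = {$, t}.
FOLLOW(<E>): in <E>::=q <E> <C>, <E> is followed by <C> with FIRST {q, r, t}; in <C>::=<E> r v, <E> is followed by r v with FIRST {r}; in <F>::=t <E> r, <E> is followed by r with FIRST {r}. Thus FOLLOW(<E>) = {q, r, t}.
FOLLOW(<C>): in <S>::=<C> v t, <C> is followed by v t with FIRST {v}; in <E>::=q <E> <C>, the suffix after <C> is empty, so FOLLOW(<C>) ⊇ FOLLOW(<E>) = {q, r, t}; in <C>::=<F> <C>, the suffix after <C> is empty (adds nothing new). Thus FOLLOW(<C>) = {q, r, t, v}.
FOLLOW(<F>): in <C>::=<F> <C>, <F> is followed by <C> with FIRST {q, r, t}. Thus FOLLOW(<F>) = {q, r, t}.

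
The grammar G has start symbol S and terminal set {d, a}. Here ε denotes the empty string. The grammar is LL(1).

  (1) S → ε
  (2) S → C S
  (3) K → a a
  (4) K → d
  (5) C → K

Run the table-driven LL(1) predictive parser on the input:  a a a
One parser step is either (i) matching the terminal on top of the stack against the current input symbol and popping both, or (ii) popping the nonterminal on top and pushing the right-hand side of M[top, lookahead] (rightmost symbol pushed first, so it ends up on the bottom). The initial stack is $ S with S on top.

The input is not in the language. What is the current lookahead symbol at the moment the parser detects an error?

$

step 1: stack=$ S  input=a a a $  — expand S → C S
step 2: stack=$ S C  input=a a a $  — expand C → K
step 3: stack=$ S K  input=a a a $  — expand K → a a
step 4: stack=$ S a a  input=a a a $  — match a
step 5: stack=$ S a  input=a a $  — match a
step 6: stack=$ S  input=a $  — expand S → C S
step 7: stack=$ S C  input=a $  — expand C → K
step 8: stack=$ S K  input=a $  — expand K → a a
step 9: stack=$ S a a  input=a $  — match a
step 10: stack=$ S a  input=$  — error: top is terminal a but lookahead is $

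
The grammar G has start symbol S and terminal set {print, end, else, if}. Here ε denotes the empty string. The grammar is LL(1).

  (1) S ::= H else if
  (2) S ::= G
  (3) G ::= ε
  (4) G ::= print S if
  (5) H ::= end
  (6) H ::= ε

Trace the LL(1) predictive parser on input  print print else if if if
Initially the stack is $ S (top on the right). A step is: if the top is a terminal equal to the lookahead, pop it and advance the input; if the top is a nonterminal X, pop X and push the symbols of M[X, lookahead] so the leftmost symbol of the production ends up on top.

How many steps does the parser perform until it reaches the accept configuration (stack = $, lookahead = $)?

12

step 1: stack=$ S  input=print print else if if if $  — expand S ::= G
step 2: stack=$ G  input=print print else if if if $  — expand G ::= print S if
step 3: stack=$ if S print  input=print print else if if if $  — match print
step 4: stack=$ if S  input=print else if if if $  — expand S ::= G
step 5: stack=$ if G  input=print else if if if $  — expand G ::= print S if
step 6: stack=$ if if S print  input=print else if if if $  — match print
step 7: stack=$ if if S  input=else if if if $  — expand S ::= H else if
step 8: stack=$ if if if else H  input=else if if if $  — expand H ::= ε
step 9: stack=$ if if if else  input=else if if if $  — match else
step 10: stack=$ if if if  input=if if if $  — match if
step 11: stack=$ if if  input=if if $  — match if
step 12: stack=$ if  input=if $  — match if
Accept reached after 12 steps.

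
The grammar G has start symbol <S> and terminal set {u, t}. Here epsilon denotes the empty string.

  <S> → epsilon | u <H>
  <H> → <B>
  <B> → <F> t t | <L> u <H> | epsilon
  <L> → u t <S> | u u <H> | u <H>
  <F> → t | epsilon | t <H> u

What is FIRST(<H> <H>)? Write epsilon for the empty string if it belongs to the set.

FIRST(<S>): from <S>→epsilon we get {epsilon}; from <S>→u <H> we get {u}. So FIRST(<S>) = {epsilon, u}.
FIRST(<L>): from <L>→u t <S> we get {u}; from <L>→u u <H> we get {u}; from <L>→u <H> we get {u}. So FIRST(<L>) = {u}.
FIRST(<F>): from <F>→t we get {t}; from <F>→epsilon we get {epsilon}; from <F>→t <H> u we get {t}. So FIRST(<F>) = {epsilon, t}.
FIRST(<B>): from <B>→<F> t t we get {t}; from <B>→<L> u <H> we get {u}; from <B>→epsilon we get {epsilon}. So FIRST(<B>) = {epsilon, t, u}.
FIRST(<H>): from <H>→<B> we get {epsilon, t, u}. So FIRST(<H>) = {epsilon, t, u}.
FIRST(<H> <H>): take FIRST of each symbol in turn, carrying on past any symbol whose FIRST contains epsilon; result {epsilon, t, u}.

{epsilon, t, u}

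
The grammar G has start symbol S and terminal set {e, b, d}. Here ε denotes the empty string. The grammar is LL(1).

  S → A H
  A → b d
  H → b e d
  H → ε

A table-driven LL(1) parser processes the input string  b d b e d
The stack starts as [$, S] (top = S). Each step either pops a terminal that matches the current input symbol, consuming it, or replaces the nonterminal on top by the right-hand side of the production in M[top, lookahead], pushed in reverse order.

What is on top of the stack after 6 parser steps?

step 1: stack=$ S  input=b d b e d $  — expand S → A H
step 2: stack=$ H A  input=b d b e d $  — expand A → b d
step 3: stack=$ H d b  input=b d b e d $  — match b
step 4: stack=$ H d  input=d b e d $  — match d
step 5: stack=$ H  input=b e d $  — expand H → b e d
step 6: stack=$ d e b  input=b e d $  — match b
Stack after step 6: $ d e (top = e).

e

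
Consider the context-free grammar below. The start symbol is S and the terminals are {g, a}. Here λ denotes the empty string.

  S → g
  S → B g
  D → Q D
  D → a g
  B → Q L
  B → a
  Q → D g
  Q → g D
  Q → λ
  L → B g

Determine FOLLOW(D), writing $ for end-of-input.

FIRST(S): from S→g we get {g}; from S→B g we get {a, g}. So FIRST(S) = {a, g}.
FIRST(D): from D→Q D we get {a, g}; from D→a g we get {a}. So FIRST(D) = {a, g}.
FIRST(Q): from Q→D g we get {a, g}; from Q→g D we get {g}; from Q→λ we get {λ}. So FIRST(Q) = {λ, a, g}.
FIRST(B): from B→Q L we get {a, g}; from B→a we get {a}. So FIRST(B) = {a, g}.
FIRST(L): from L→B g we get {a, g}. So FIRST(L) = {a, g}.
FOLLOW(S) includes $ since S is the start symbol.
FOLLOW(S): S appears on no right-hand side. Thus FOLLOW(S) = {$}.
FOLLOW(B): in S→B g, B is followed by g with FIRST {g}; in L→B g, B is followed by g with FIRST {g}. Thus FOLLOW(B) = {g}.
FOLLOW(Q): in D→Q D, Q is followed by D with FIRST {a, g}; in B→Q L, Q is followed by L with FIRST {a, g}. Thus FOLLOW(Q) = {a, g}.
FOLLOW(D): in D→Q D, the suffix after D is empty (adds nothing new); in Q→D g, D is followed by g with FIRST {g}; in Q→g D, the suffix after D is empty, so FOLLOW(D) ⊇ FOLLOW(Q) = {a, g}. Thus FOLLOW(D) = {a, g}.
FOLLOW(L): in B→Q L, the suffix after L is empty, so FOLLOW(L) ⊇ FOLLOW(B) = {g}. Thus FOLLOW(L) = {g}.

{a, g}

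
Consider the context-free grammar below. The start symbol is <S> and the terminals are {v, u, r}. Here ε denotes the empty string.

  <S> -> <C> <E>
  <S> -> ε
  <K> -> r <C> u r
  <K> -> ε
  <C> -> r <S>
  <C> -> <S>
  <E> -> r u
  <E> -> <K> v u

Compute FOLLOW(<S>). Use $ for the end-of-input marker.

FIRST(<K>): from <K>->r <C> u r we get {r}; from <K>->ε we get {ε}. So FIRST(<K>) = {ε, r}.
FIRST(<E>): from <E>->r u we get {r}; from <E>-><K> v u we get {r, v}. So FIRST(<E>) = {r, v}.
FIRST(<S>): from <S>-><C> <E> we get {r, v}; from <S>->ε we get {ε}. So FIRST(<S>) = {ε, r, v}.
FIRST(<C>): from <C>->r <S> we get {r}; from <C>-><S> we get {ε, r, v}. So FIRST(<C>) = {ε, r, v}.
FOLLOW(<S>) includes $ since <S> is the start symbol.
FOLLOW(<K>): in <E>-><K> v u, <K> is followed by v u with FIRST {v}. Thus FOLLOW(<K>) = {v}.
FOLLOW(<C>): in <S>-><C> <E>, <C> is followed by <E> with FIRST {r, v}; in <K>->r <C> u r, <C> is followed by u r with FIRST {u}. Thus FOLLOW(<C>) = {r, u, v}.
FOLLOW(<S>): in <C>->r <S>, the suffix after <S> is empty, so FOLLOW(<S>) ⊇ FOLLOW(<C>) = {r, u, v}; in <C>-><S>, the suffix after <S> is empty, so FOLLOW(<S>) ⊇ FOLLOW(<C>) = {r, u, v}. Thus FOLLOW(<S>) = {$, r, u, v}.
FOLLOW(<E>): in <S>-><C> <E>, the suffix after <E> is empty, so FOLLOW(<E>) ⊇ FOLLOW(<S>) = {$, r, u, v}. Thus FOLLOW(<E>) = {$, r, u, v}.

{$, r, u, v}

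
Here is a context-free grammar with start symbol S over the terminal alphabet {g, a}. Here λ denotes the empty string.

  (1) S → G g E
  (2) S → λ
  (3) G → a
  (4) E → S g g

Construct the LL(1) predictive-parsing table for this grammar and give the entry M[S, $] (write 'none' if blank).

S → λ

FIRST(G) = {a}
FIRST(S) = {λ, a}  (via G g E)
FIRST(E) = {a, g}  (via S g g)
FOLLOW(S) includes $ since S is the start symbol.
FOLLOW(S): in E→S g g, S is followed by g g with FIRST {g}. Thus FOLLOW(S) = {$, g}.
For S → G g E: FIRST(G g E) = {a}, so it goes in M[S, t] for t ∈ {a}.
For S → λ: FIRST(λ) = {λ}, so it goes in M[S, t] for t ∈ {}; since λ ∈ FIRST, also for every t ∈ FOLLOW(S) = {$, g}.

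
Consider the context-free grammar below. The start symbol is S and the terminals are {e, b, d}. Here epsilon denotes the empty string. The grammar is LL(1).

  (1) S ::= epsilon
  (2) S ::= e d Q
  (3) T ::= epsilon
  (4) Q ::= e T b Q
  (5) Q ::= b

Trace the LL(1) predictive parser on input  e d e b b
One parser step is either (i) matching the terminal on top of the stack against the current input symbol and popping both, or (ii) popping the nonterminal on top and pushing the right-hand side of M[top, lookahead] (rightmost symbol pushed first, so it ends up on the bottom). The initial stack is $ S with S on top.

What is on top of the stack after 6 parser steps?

b

step 1: stack=$ S  input=e d e b b $  — expand S ::= e d Q
step 2: stack=$ Q d e  input=e d e b b $  — match e
step 3: stack=$ Q d  input=d e b b $  — match d
step 4: stack=$ Q  input=e b b $  — expand Q ::= e T b Q
step 5: stack=$ Q b T e  input=e b b $  — match e
step 6: stack=$ Q b T  input=b b $  — expand T ::= epsilon
Stack after step 6: $ Q b (top = b).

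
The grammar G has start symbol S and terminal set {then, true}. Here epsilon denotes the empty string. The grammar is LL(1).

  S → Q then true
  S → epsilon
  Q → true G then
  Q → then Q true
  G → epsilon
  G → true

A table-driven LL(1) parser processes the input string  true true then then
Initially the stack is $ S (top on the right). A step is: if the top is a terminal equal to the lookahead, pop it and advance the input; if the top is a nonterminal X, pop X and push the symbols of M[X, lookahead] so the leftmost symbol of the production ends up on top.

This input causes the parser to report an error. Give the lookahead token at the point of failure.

$

     Stack                    Input                  Action
  1  $ S                      true true then then $  expand S → Q then true
  2  $ true then Q            true true then then $  expand Q → true G then
  3  $ true then then G true  true true then then $  match true
  4  $ true then then G       true then then $       expand G → true
  5  $ true then then true    true then then $       match true
  6  $ true then then         then then $            match then
  7  $ true then              then $                 match then
  8  $ true                   $                      error: top is terminal true but lookahead is $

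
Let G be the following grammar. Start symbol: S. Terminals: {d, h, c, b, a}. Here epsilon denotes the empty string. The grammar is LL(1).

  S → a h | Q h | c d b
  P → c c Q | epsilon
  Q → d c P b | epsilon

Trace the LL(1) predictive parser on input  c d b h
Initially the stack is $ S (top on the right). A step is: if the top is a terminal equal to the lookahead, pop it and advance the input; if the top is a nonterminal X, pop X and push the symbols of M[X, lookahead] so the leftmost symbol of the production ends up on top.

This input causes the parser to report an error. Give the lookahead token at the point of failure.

h

step 1: stack=$ S  input=c d b h $  — expand S → c d b
step 2: stack=$ b d c  input=c d b h $  — match c
step 3: stack=$ b d  input=d b h $  — match d
step 4: stack=$ b  input=b h $  — match b
step 5: stack=$  input=h $  — error: stack empty but input remains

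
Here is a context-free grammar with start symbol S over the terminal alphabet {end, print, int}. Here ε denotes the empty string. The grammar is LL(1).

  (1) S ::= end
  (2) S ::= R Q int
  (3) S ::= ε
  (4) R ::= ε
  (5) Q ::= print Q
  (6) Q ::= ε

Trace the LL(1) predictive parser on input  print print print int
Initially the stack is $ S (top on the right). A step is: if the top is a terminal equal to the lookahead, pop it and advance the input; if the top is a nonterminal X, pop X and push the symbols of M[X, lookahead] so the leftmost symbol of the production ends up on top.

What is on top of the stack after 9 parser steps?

step 1: stack=$ S  input=print print print int $  — expand S ::= R Q int
step 2: stack=$ int Q R  input=print print print int $  — expand R ::= ε
step 3: stack=$ int Q  input=print print print int $  — expand Q ::= print Q
step 4: stack=$ int Q print  input=print print print int $  — match print
step 5: stack=$ int Q  input=print print int $  — expand Q ::= print Q
step 6: stack=$ int Q print  input=print print int $  — match print
step 7: stack=$ int Q  input=print int $  — expand Q ::= print Q
step 8: stack=$ int Q print  input=print int $  — match print
step 9: stack=$ int Q  input=int $  — expand Q ::= ε
Stack after step 9: $ int (top = int).

int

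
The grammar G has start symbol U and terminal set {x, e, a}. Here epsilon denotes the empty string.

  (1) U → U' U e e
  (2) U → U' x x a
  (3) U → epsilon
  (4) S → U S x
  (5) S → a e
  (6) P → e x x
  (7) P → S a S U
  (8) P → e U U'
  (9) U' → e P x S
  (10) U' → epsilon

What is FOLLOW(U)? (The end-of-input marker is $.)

FIRST(U') = {epsilon, e}
FIRST(U) = {epsilon, e, x}  (via U' U e e, U' x x a)
FIRST(S) = {a, e, x}  (via U S x)
FIRST(P) = {a, e, x}  (via S a S U)
FOLLOW(U) includes $ since U is the start symbol.
FOLLOW(P): in U'→e P x S, P is followed by x S with FIRST {x}. Thus FOLLOW(P) = {x}.
FOLLOW(U): in U→U' U e e, U is followed by e e with FIRST {e}; in S→U S x, U is followed by S x with FIRST {a, e, x}; in P→S a S U, the suffix after U is empty, so FOLLOW(U) ⊇ FOLLOW(P) = {x}; in P→e U U', U is followed by U' with FIRST {epsilon, e}; in P→e U U', the suffix after U is nullable, so FOLLOW(U) ⊇ FOLLOW(P) = {x}. Thus FOLLOW(U) = {$, a, e, x}.
FOLLOW(U'): in U→U' U e e, U' is followed by U e e with FIRST {e, x}; in U→U' x x a, U' is followed by x x a with FIRST {x}; in P→e U U', the suffix after U' is empty, so FOLLOW(U') ⊇ FOLLOW(P) = {x}. Thus FOLLOW(U') = {e, x}.
FOLLOW(S): in S→U S x, S is followed by x with FIRST {x}; in P→S a S U (occurrence 1), S is followed by a S U with FIRST {a}; in P→S a S U (occurrence 2), S is followed by U with FIRST {epsilon, e, x}; in P→S a S U (occurrence 2), the suffix after S is nullable, so FOLLOW(S) ⊇ FOLLOW(P) = {x}; in U'→e P x S, the suffix after S is empty, so FOLLOW(S) ⊇ FOLLOW(U') = {e, x}. Thus FOLLOW(S) = {a, e, x}.

{$, a, e, x}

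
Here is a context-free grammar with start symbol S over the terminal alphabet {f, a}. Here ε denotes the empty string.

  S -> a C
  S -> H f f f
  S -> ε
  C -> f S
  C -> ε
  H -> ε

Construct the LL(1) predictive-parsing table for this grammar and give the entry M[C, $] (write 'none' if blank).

FIRST(C): from C->f S we get {f}; from C->ε we get {ε}. So FIRST(C) = {ε, f}.
FIRST(H): from H->ε we get {ε}. So FIRST(H) = {ε}.
FIRST(S): from S->a C we get {a}; from S->H f f f we get {f}; from S->ε we get {ε}. So FIRST(S) = {ε, a, f}.
FOLLOW(S) includes $ since S is the start symbol.
FOLLOW(S): in C->f S, the suffix after S is empty, so FOLLOW(S) ⊇ FOLLOW(C) = {$}. Thus FOLLOW(S) = {$}.
FOLLOW(C): in S->a C, the suffix after C is empty, so FOLLOW(C) ⊇ FOLLOW(S) = {$}. Thus FOLLOW(C) = {$}.
For C -> f S: FIRST(f S) = {f}, so it goes in M[C, t] for t ∈ {f}.
For C -> ε: FIRST(ε) = {ε}, so it goes in M[C, t] for t ∈ {}; since ε ∈ FIRST, also for every t ∈ FOLLOW(C) = {$}.

C -> ε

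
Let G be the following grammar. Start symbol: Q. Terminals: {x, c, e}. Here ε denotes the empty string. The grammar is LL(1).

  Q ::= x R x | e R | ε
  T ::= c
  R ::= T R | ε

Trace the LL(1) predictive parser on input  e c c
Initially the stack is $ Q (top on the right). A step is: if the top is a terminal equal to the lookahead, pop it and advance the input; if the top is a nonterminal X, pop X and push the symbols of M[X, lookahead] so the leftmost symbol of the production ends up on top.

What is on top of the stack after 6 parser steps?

step 1: stack=$ Q  input=e c c $  — expand Q ::= e R
step 2: stack=$ R e  input=e c c $  — match e
step 3: stack=$ R  input=c c $  — expand R ::= T R
step 4: stack=$ R T  input=c c $  — expand T ::= c
step 5: stack=$ R c  input=c c $  — match c
step 6: stack=$ R  input=c $  — expand R ::= T R
Stack after step 6: $ R T (top = T).

T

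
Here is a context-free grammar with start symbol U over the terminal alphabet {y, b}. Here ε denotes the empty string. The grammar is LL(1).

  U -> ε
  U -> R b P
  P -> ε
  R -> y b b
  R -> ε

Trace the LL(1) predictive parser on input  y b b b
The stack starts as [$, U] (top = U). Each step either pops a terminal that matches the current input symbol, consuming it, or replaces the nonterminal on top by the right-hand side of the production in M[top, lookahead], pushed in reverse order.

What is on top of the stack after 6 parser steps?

P

     Stack        Input      Action
  1  $ U          y b b b $  expand U -> R b P
  2  $ P b R      y b b b $  expand R -> y b b
  3  $ P b b b y  y b b b $  match y
  4  $ P b b b    b b b $    match b
  5  $ P b b      b b $      match b
  6  $ P b        b $        match b
Stack after step 6: $ P (top = P).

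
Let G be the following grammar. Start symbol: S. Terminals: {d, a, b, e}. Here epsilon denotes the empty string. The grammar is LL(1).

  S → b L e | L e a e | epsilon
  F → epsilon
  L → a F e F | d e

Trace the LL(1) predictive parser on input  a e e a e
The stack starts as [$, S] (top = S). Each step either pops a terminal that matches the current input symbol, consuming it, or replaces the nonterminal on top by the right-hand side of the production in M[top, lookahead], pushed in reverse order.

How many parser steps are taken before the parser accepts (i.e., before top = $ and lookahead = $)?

step 1: stack=$ S  input=a e e a e $  — expand S → L e a e
step 2: stack=$ e a e L  input=a e e a e $  — expand L → a F e F
step 3: stack=$ e a e F e F a  input=a e e a e $  — match a
step 4: stack=$ e a e F e F  input=e e a e $  — expand F → epsilon
step 5: stack=$ e a e F e  input=e e a e $  — match e
step 6: stack=$ e a e F  input=e a e $  — expand F → epsilon
step 7: stack=$ e a e  input=e a e $  — match e
step 8: stack=$ e a  input=a e $  — match a
step 9: stack=$ e  input=e $  — match e
Accept reached after 9 steps.

9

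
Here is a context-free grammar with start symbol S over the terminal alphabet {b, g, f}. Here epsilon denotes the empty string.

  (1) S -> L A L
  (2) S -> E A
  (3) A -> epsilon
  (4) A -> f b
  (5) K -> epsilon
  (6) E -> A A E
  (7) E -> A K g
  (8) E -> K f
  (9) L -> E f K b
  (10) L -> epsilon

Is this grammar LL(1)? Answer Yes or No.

No

FIRST(S) = {epsilon, f, g}
FIRST(A) = {epsilon, f}
FIRST(K) = {epsilon}
FIRST(E) = {f, g}
FIRST(L) = {epsilon, f, g}
FOLLOW(S) = {$}
FOLLOW(A) = {$, f, g}
FOLLOW(K) = {b, f, g}
FOLLOW(E) = {$, f}
FOLLOW(L) = {$, f, g}
Cell M[A, f] receives both A -> epsilon and A -> f b — the grammar is not LL(1).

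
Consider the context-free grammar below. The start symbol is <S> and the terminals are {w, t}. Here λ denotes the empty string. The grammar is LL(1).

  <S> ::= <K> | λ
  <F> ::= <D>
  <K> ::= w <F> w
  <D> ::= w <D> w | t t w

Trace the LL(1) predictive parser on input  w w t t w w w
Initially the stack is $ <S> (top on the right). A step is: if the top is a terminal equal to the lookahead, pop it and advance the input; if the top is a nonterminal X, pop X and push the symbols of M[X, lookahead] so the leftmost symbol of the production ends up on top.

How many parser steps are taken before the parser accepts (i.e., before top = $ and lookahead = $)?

12

step 1: stack=$ <S>  input=w w t t w w w $  — expand <S> ::= <K>
step 2: stack=$ <K>  input=w w t t w w w $  — expand <K> ::= w <F> w
step 3: stack=$ w <F> w  input=w w t t w w w $  — match w
step 4: stack=$ w <F>  input=w t t w w w $  — expand <F> ::= <D>
step 5: stack=$ w <D>  input=w t t w w w $  — expand <D> ::= w <D> w
step 6: stack=$ w w <D> w  input=w t t w w w $  — match w
step 7: stack=$ w w <D>  input=t t w w w $  — expand <D> ::= t t w
step 8: stack=$ w w w t t  input=t t w w w $  — match t
step 9: stack=$ w w w t  input=t w w w $  — match t
step 10: stack=$ w w w  input=w w w $  — match w
step 11: stack=$ w w  input=w w $  — match w
step 12: stack=$ w  input=w $  — match w
Accept reached after 12 steps.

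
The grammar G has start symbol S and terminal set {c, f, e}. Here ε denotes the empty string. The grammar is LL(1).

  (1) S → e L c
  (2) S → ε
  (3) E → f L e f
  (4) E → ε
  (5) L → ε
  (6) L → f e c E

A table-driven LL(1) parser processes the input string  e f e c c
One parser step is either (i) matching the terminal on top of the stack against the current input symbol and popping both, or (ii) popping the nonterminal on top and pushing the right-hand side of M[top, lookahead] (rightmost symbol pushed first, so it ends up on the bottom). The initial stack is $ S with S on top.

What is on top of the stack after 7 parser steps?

c

step 1: stack=$ S  input=e f e c c $  — expand S → e L c
step 2: stack=$ c L e  input=e f e c c $  — match e
step 3: stack=$ c L  input=f e c c $  — expand L → f e c E
step 4: stack=$ c E c e f  input=f e c c $  — match f
step 5: stack=$ c E c e  input=e c c $  — match e
step 6: stack=$ c E c  input=c c $  — match c
step 7: stack=$ c E  input=c $  — expand E → ε
Stack after step 7: $ c (top = c).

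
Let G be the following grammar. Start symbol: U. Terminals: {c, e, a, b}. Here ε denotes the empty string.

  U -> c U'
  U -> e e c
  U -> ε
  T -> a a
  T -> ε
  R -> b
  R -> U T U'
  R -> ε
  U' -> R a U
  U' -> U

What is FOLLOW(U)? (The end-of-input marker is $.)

{$, a, b, c, e}

FIRST(U): from U->c U' we get {c}; from U->e e c we get {e}; from U->ε we get {ε}. So FIRST(U) = {ε, c, e}.
FIRST(T): from T->a a we get {a}; from T->ε we get {ε}. So FIRST(T) = {ε, a}.
FIRST(R): from R->b we get {b}; from R->U T U' we get {ε, a, b, c, e}; from R->ε we get {ε}. So FIRST(R) = {ε, a, b, c, e}.
FIRST(U'): from U'->R a U we get {a, b, c, e}; from U'->U we get {ε, c, e}. So FIRST(U') = {ε, a, b, c, e}.
FOLLOW(U) includes $ since U is the start symbol.
FOLLOW(R): in U'->R a U, R is followed by a U with FIRST {a}. Thus FOLLOW(R) = {a}.
FOLLOW(T): in R->U T U', T is followed by U' with FIRST {ε, a, b, c, e}; in R->U T U', the suffix after T is nullable, so FOLLOW(T) ⊇ FOLLOW(R) = {a}. Thus FOLLOW(T) = {a, b, c, e}.
FOLLOW(U): in R->U T U', U is followed by T U' with FIRST {ε, a, b, c, e}; in R->U T U', the suffix after U is nullable, so FOLLOW(U) ⊇ FOLLOW(R) = {a}; in U'->R a U, the suffix after U is empty, so FOLLOW(U) ⊇ FOLLOW(U') = {$, a, b, c, e}; in U'->U, the suffix after U is empty, so FOLLOW(U) ⊇ FOLLOW(U') = {$, a, b, c, e}. Thus FOLLOW(U) = {$, a, b, c, e}.
FOLLOW(U'): in U->c U', the suffix after U' is empty, so FOLLOW(U') ⊇ FOLLOW(U) = {$, a, b, c, e}; in R->U T U', the suffix after U' is empty, so FOLLOW(U') ⊇ FOLLOW(R) = {a}. Thus FOLLOW(U') = {$, a, b, c, e}.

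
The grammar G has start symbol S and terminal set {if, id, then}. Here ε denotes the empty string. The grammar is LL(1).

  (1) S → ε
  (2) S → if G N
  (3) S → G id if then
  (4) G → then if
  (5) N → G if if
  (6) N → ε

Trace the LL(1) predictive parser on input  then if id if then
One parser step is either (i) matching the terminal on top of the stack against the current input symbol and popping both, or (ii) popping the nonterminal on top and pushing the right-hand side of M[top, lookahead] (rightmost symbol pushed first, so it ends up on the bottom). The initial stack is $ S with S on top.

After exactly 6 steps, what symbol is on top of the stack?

step 1: stack=$ S  input=then if id if then $  — expand S → G id if then
step 2: stack=$ then if id G  input=then if id if then $  — expand G → then if
step 3: stack=$ then if id if then  input=then if id if then $  — match then
step 4: stack=$ then if id if  input=if id if then $  — match if
step 5: stack=$ then if id  input=id if then $  — match id
step 6: stack=$ then if  input=if then $  — match if
Stack after step 6: $ then (top = then).

then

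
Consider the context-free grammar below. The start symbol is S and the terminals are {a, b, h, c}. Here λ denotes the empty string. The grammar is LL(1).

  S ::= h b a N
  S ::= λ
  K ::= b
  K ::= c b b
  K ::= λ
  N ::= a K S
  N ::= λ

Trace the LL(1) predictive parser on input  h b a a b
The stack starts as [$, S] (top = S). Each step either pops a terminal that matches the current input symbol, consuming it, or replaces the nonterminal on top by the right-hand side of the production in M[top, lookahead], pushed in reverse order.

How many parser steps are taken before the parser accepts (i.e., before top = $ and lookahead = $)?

step 1: stack=$ S  input=h b a a b $  — expand S ::= h b a N
step 2: stack=$ N a b h  input=h b a a b $  — match h
step 3: stack=$ N a b  input=b a a b $  — match b
step 4: stack=$ N a  input=a a b $  — match a
step 5: stack=$ N  input=a b $  — expand N ::= a K S
step 6: stack=$ S K a  input=a b $  — match a
step 7: stack=$ S K  input=b $  — expand K ::= b
step 8: stack=$ S b  input=b $  — match b
step 9: stack=$ S  input=$  — expand S ::= λ
Accept reached after 9 steps.

9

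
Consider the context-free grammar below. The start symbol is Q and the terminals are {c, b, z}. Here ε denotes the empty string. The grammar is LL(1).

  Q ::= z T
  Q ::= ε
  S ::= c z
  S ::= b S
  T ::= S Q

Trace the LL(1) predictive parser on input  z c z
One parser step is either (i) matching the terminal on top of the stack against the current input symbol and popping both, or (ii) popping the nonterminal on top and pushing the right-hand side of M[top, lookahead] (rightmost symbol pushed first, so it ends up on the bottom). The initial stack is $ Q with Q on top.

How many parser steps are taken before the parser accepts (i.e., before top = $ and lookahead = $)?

     Stack    Input    Action
  1  $ Q      z c z $  expand Q ::= z T
  2  $ T z    z c z $  match z
  3  $ T      c z $    expand T ::= S Q
  4  $ Q S    c z $    expand S ::= c z
  5  $ Q z c  c z $    match c
  6  $ Q z    z $      match z
  7  $ Q      $        expand Q ::= ε
Accept reached after 7 steps.

7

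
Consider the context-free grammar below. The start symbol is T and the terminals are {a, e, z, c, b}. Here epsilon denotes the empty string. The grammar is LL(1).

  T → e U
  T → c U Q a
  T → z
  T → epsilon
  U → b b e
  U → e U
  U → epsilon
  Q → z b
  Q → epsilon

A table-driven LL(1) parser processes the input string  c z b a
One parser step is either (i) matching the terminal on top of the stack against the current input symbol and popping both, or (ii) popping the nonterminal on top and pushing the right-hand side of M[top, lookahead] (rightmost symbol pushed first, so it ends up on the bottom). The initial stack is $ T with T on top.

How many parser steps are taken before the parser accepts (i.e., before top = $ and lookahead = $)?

     Stack      Input      Action
  1  $ T        c z b a $  expand T → c U Q a
  2  $ a Q U c  c z b a $  match c
  3  $ a Q U    z b a $    expand U → epsilon
  4  $ a Q      z b a $    expand Q → z b
  5  $ a b z    z b a $    match z
  6  $ a b      b a $      match b
  7  $ a        a $        match a
Accept reached after 7 steps.

7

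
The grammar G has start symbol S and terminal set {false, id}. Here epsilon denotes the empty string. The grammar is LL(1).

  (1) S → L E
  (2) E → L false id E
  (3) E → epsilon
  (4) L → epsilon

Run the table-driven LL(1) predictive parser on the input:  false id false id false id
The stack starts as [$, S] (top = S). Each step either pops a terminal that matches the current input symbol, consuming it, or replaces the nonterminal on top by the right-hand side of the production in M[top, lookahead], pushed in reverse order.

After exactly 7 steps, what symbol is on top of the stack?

step 1: stack=$ S  input=false id false id false id $  — expand S → L E
step 2: stack=$ E L  input=false id false id false id $  — expand L → epsilon
step 3: stack=$ E  input=false id false id false id $  — expand E → L false id E
step 4: stack=$ E id false L  input=false id false id false id $  — expand L → epsilon
step 5: stack=$ E id false  input=false id false id false id $  — match false
step 6: stack=$ E id  input=id false id false id $  — match id
step 7: stack=$ E  input=false id false id $  — expand E → L false id E
Stack after step 7: $ E id false L (top = L).

L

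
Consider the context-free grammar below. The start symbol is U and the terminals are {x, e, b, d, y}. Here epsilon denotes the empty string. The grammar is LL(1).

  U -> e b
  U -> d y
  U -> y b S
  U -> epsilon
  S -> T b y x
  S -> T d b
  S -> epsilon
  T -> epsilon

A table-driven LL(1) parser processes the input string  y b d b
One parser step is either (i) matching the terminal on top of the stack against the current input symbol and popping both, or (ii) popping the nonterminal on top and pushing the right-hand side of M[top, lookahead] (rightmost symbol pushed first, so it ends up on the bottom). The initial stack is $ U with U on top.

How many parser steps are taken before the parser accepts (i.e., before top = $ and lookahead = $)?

7

step 1: stack=$ U  input=y b d b $  — expand U -> y b S
step 2: stack=$ S b y  input=y b d b $  — match y
step 3: stack=$ S b  input=b d b $  — match b
step 4: stack=$ S  input=d b $  — expand S -> T d b
step 5: stack=$ b d T  input=d b $  — expand T -> epsilon
step 6: stack=$ b d  input=d b $  — match d
step 7: stack=$ b  input=b $  — match b
Accept reached after 7 steps.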